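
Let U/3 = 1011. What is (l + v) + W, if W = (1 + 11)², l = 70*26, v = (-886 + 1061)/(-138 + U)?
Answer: 1137191/579 ≈ 1964.1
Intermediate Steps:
U = 3033 (U = 3*1011 = 3033)
v = 35/579 (v = (-886 + 1061)/(-138 + 3033) = 175/2895 = 175*(1/2895) = 35/579 ≈ 0.060449)
l = 1820
W = 144 (W = 12² = 144)
(l + v) + W = (1820 + 35/579) + 144 = 1053815/579 + 144 = 1137191/579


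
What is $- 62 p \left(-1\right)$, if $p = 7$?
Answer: $434$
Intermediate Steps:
$- 62 p \left(-1\right) = \left(-62\right) 7 \left(-1\right) = \left(-434\right) \left(-1\right) = 434$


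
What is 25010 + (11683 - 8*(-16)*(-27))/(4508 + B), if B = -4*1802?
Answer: 67518773/2700 ≈ 25007.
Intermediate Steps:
B = -7208
25010 + (11683 - 8*(-16)*(-27))/(4508 + B) = 25010 + (11683 - 8*(-16)*(-27))/(4508 - 7208) = 25010 + (11683 + 128*(-27))/(-2700) = 25010 + (11683 - 3456)*(-1/2700) = 25010 + 8227*(-1/2700) = 25010 - 8227/2700 = 67518773/2700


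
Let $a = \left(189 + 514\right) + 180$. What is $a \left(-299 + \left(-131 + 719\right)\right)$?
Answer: $255187$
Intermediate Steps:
$a = 883$ ($a = 703 + 180 = 883$)
$a \left(-299 + \left(-131 + 719\right)\right) = 883 \left(-299 + \left(-131 + 719\right)\right) = 883 \left(-299 + 588\right) = 883 \cdot 289 = 255187$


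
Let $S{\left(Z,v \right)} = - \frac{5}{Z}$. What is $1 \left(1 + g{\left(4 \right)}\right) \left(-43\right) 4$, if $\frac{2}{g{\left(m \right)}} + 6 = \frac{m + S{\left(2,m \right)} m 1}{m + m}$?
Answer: $- \frac{3268}{27} \approx -121.04$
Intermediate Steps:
$g{\left(m \right)} = - \frac{8}{27}$ ($g{\left(m \right)} = \frac{2}{-6 + \frac{m + - \frac{5}{2} m 1}{m + m}} = \frac{2}{-6 + \frac{m + \left(-5\right) \frac{1}{2} m 1}{2 m}} = \frac{2}{-6 + \left(m + - \frac{5 m}{2} \cdot 1\right) \frac{1}{2 m}} = \frac{2}{-6 + \left(m - \frac{5 m}{2}\right) \frac{1}{2 m}} = \frac{2}{-6 + - \frac{3 m}{2} \frac{1}{2 m}} = \frac{2}{-6 - \frac{3}{4}} = \frac{2}{- \frac{27}{4}} = 2 \left(- \frac{4}{27}\right) = - \frac{8}{27}$)
$1 \left(1 + g{\left(4 \right)}\right) \left(-43\right) 4 = 1 \left(1 - \frac{8}{27}\right) \left(-43\right) 4 = 1 \cdot \frac{19}{27} \left(-43\right) 4 = \frac{19}{27} \left(-43\right) 4 = \left(- \frac{817}{27}\right) 4 = - \frac{3268}{27}$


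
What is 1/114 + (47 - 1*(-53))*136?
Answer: 1550401/114 ≈ 13600.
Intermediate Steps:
1/114 + (47 - 1*(-53))*136 = 1/114 + (47 + 53)*136 = 1/114 + 100*136 = 1/114 + 13600 = 1550401/114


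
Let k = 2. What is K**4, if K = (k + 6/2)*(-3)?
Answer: 50625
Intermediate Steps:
K = -15 (K = (2 + 6/2)*(-3) = (2 + 6*(1/2))*(-3) = (2 + 3)*(-3) = 5*(-3) = -15)
K**4 = (-15)**4 = 50625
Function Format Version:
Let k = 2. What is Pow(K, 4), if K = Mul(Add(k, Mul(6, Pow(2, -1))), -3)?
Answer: 50625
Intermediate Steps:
K = -15 (K = Mul(Add(2, Mul(6, Pow(2, -1))), -3) = Mul(Add(2, Mul(6, Rational(1, 2))), -3) = Mul(Add(2, 3), -3) = Mul(5, -3) = -15)
Pow(K, 4) = Pow(-15, 4) = 50625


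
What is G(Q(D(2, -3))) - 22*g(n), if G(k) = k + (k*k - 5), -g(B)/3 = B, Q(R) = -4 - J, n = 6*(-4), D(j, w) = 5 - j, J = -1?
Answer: -1583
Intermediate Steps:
n = -24
Q(R) = -3 (Q(R) = -4 - 1*(-1) = -4 + 1 = -3)
g(B) = -3*B
G(k) = -5 + k + k**2 (G(k) = k + (k**2 - 5) = k + (-5 + k**2) = -5 + k + k**2)
G(Q(D(2, -3))) - 22*g(n) = (-5 - 3 + (-3)**2) - (-66)*(-24) = (-5 - 3 + 9) - 22*72 = 1 - 1584 = -1583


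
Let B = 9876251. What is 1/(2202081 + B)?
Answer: 1/12078332 ≈ 8.2793e-8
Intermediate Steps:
1/(2202081 + B) = 1/(2202081 + 9876251) = 1/12078332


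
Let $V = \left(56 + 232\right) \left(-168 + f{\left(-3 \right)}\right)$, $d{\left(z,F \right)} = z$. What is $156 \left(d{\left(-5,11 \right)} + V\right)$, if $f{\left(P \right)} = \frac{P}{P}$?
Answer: $-7503756$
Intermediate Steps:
$f{\left(P \right)} = 1$
$V = -48096$ ($V = \left(56 + 232\right) \left(-168 + 1\right) = 288 \left(-167\right) = -48096$)
$156 \left(d{\left(-5,11 \right)} + V\right) = 156 \left(-5 - 48096\right) = 156 \left(-48101\right) = -7503756$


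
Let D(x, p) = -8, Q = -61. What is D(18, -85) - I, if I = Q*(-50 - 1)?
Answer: -3119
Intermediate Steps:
I = 3111 (I = -61*(-50 - 1) = -61*(-51) = 3111)
D(18, -85) - I = -8 - 1*3111 = -8 - 3111 = -3119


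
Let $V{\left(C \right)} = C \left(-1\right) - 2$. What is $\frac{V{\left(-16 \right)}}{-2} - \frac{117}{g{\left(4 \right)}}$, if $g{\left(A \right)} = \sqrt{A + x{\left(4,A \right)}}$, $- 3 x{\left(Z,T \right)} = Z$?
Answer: $-7 - \frac{117 \sqrt{6}}{4} \approx -78.648$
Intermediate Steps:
$x{\left(Z,T \right)} = - \frac{Z}{3}$
$g{\left(A \right)} = \sqrt{- \frac{4}{3} + A}$ ($g{\left(A \right)} = \sqrt{A - \frac{4}{3}} = \sqrt{- \frac{4}{3} + A}$)
$V{\left(C \right)} = -2 - C$ ($V{\left(C \right)} = - C - 2 = -2 - C$)
$\frac{V{\left(-16 \right)}}{-2} - \frac{117}{g{\left(4 \right)}} = \frac{-2 - -16}{-2} - \frac{117}{\frac{1}{3} \sqrt{-12 + 9 \cdot 4}} = \left(-2 + 16\right) \left(- \frac{1}{2}\right) - \frac{117}{\frac{1}{3} \sqrt{-12 + 36}} = 14 \left(- \frac{1}{2}\right) - \frac{117}{\frac{1}{3} \sqrt{24}} = -7 - \frac{117}{\frac{1}{3} \cdot 2 \sqrt{6}} = -7 - \frac{117}{\frac{2}{3} \sqrt{6}} = -7 - 117 \frac{\sqrt{6}}{4} = -7 - \frac{117 \sqrt{6}}{4}$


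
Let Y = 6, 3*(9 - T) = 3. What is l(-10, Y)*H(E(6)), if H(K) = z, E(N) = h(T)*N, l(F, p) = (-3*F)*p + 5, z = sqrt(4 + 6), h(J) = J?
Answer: 185*sqrt(10) ≈ 585.02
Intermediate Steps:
T = 8 (T = 9 - 1/3*3 = 9 - 1 = 8)
z = sqrt(10) ≈ 3.1623
l(F, p) = 5 - 3*F*p (l(F, p) = -3*F*p + 5 = 5 - 3*F*p)
E(N) = 8*N
H(K) = sqrt(10)
l(-10, Y)*H(E(6)) = (5 - 3*(-10)*6)*sqrt(10) = (5 + 180)*sqrt(10) = 185*sqrt(10)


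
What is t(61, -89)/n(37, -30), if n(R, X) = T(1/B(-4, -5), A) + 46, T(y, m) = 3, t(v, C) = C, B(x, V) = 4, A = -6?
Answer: -89/49 ≈ -1.8163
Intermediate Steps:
n(R, X) = 49 (n(R, X) = 3 + 46 = 49)
t(61, -89)/n(37, -30) = -89/49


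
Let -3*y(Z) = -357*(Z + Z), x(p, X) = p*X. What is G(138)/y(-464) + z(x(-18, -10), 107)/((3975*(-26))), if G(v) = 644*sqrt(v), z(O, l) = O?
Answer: -6/3445 - 23*sqrt(138)/3944 ≈ -0.070248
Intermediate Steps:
x(p, X) = X*p
y(Z) = 238*Z (y(Z) = -(-119)*(Z + Z) = -(-119)*2*Z = -(-238)*Z = 238*Z)
G(138)/y(-464) + z(x(-18, -10), 107)/((3975*(-26))) = (644*sqrt(138))/((238*(-464))) + (-10*(-18))/((3975*(-26))) = (644*sqrt(138))/(-110432) + 180/(-103350) = (644*sqrt(138))*(-1/110432) + 180*(-1/103350) = -23*sqrt(138)/3944 - 6/3445 = -6/3445 - 23*sqrt(138)/3944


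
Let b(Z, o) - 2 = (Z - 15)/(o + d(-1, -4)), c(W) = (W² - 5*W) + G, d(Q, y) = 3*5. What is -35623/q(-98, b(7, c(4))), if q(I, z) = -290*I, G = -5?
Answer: -727/580 ≈ -1.2534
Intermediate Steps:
d(Q, y) = 15
c(W) = -5 + W² - 5*W (c(W) = (W² - 5*W) - 5 = -5 + W² - 5*W)
b(Z, o) = 2 + (-15 + Z)/(15 + o) (b(Z, o) = 2 + (Z - 15)/(o + 15) = 2 + (-15 + Z)/(15 + o))
-35623/q(-98, b(7, c(4))) = -35623/((-290*(-98))) = -35623/28420 = -35623*1/28420 = -727/580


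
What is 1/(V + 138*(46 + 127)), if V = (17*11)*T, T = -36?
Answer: 1/17142 ≈ 5.8336e-5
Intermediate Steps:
V = -6732 (V = (17*11)*(-36) = 187*(-36) = -6732)
1/(V + 138*(46 + 127)) = 1/(-6732 + 138*(46 + 127)) = 1/(-6732 + 138*173) = 1/(-6732 + 23874) = 1/17142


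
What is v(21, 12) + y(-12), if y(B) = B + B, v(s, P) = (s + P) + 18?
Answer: 27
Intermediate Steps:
v(s, P) = 18 + P + s (v(s, P) = (P + s) + 18 = 18 + P + s)
y(B) = 2*B
v(21, 12) + y(-12) = (18 + 12 + 21) + 2*(-12) = 51 - 24 = 27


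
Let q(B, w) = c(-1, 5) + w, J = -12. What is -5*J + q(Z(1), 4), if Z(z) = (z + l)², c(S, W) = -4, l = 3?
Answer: 60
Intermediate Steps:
Z(z) = (3 + z)² (Z(z) = (z + 3)² = (3 + z)²)
q(B, w) = -4 + w
-5*J + q(Z(1), 4) = -5*(-12) + (-4 + 4) = 60 + 0 = 60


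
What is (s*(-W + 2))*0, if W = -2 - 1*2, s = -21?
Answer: 0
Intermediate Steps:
W = -4 (W = -2 - 2 = -4)
(s*(-W + 2))*0 = -21*(-1*(-4) + 2)*0 = -21*(4 + 2)*0 = -21*6*0 = -126*0 = 0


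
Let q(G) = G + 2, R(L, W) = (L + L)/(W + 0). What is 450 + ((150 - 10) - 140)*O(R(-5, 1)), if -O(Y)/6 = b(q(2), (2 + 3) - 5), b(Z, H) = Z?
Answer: 450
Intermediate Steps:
R(L, W) = 2*L/W (R(L, W) = (2*L)/W = 2*L/W)
q(G) = 2 + G
O(Y) = -24 (O(Y) = -6*(2 + 2) = -6*4 = -24)
450 + ((150 - 10) - 140)*O(R(-5, 1)) = 450 + ((150 - 10) - 140)*(-24) = 450 + (140 - 140)*(-24) = 450 + 0*(-24) = 450 + 0 = 450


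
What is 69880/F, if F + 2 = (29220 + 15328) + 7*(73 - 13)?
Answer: 34940/22483 ≈ 1.5541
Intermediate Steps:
F = 44966 (F = -2 + ((29220 + 15328) + 7*(73 - 13)) = -2 + (44548 + 7*60) = -2 + (44548 + 420) = -2 + 44968 = 44966)
69880/F = 69880/44966 = 69880*(1/44966) = 34940/22483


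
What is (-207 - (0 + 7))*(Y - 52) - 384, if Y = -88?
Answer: 29576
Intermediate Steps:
(-207 - (0 + 7))*(Y - 52) - 384 = (-207 - (0 + 7))*(-88 - 52) - 384 = (-207 - 1*7)*(-140) - 384 = (-207 - 7)*(-140) - 384 = -214*(-140) - 384 = 29960 - 384 = 29576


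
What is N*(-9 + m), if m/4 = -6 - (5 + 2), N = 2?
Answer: -122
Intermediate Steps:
m = -52 (m = 4*(-6 - (5 + 2)) = 4*(-6 - 1*7) = 4*(-6 - 7) = 4*(-13) = -52)
N*(-9 + m) = 2*(-9 - 52) = 2*(-61) = -122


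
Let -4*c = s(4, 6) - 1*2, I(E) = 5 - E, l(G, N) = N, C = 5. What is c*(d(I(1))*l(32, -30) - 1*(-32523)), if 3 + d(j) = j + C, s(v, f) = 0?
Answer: 32343/2 ≈ 16172.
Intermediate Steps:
d(j) = 2 + j (d(j) = -3 + (j + 5) = -3 + (5 + j) = 2 + j)
c = 1/2 (c = -(0 - 1*2)/4 = -(0 - 2)/4 = -1/4*(-2) = 1/2 ≈ 0.50000)
c*(d(I(1))*l(32, -30) - 1*(-32523)) = ((2 + (5 - 1*1))*(-30) - 1*(-32523))/2 = ((2 + (5 - 1))*(-30) + 32523)/2 = ((2 + 4)*(-30) + 32523)/2 = (6*(-30) + 32523)/2 = (-180 + 32523)/2 = (1/2)*32343 = 32343/2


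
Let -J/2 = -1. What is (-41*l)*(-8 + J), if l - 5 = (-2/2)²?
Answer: 1476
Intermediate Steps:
J = 2 (J = -2*(-1) = 2)
l = 6 (l = 5 + (-2/2)² = 5 + (-2*½)² = 5 + (-1)² = 5 + 1 = 6)
(-41*l)*(-8 + J) = (-41*6)*(-8 + 2) = -246*(-6) = 1476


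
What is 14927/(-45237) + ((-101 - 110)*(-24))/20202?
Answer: -12079181/152312979 ≈ -0.079305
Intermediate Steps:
14927/(-45237) + ((-101 - 110)*(-24))/20202 = 14927*(-1/45237) - 211*(-24)*(1/20202) = -14927/45237 + 5064*(1/20202) = -14927/45237 + 844/3367 = -12079181/152312979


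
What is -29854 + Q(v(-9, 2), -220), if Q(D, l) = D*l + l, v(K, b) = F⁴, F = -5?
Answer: -167574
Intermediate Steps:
v(K, b) = 625 (v(K, b) = (-5)⁴ = 625)
Q(D, l) = l + D*l
-29854 + Q(v(-9, 2), -220) = -29854 - 220*(1 + 625) = -29854 - 220*626 = -29854 - 137720 = -167574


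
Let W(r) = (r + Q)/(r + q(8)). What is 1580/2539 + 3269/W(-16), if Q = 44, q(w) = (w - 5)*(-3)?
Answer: -29636505/10156 ≈ -2918.1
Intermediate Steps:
q(w) = 15 - 3*w (q(w) = (-5 + w)*(-3) = 15 - 3*w)
W(r) = (44 + r)/(-9 + r) (W(r) = (r + 44)/(r + (15 - 3*8)) = (44 + r)/(r + (15 - 24)) = (44 + r)/(r - 9) = (44 + r)/(-9 + r))
1580/2539 + 3269/W(-16) = 1580/2539 + 3269/(((44 - 16)/(-9 - 16))) = 1580*(1/2539) + 3269/((28/(-25))) = 1580/2539 + 3269/((-1/25*28)) = 1580/2539 + 3269/(-28/25) = 1580/2539 + 3269*(-25/28) = 1580/2539 - 11675/4 = -29636505/10156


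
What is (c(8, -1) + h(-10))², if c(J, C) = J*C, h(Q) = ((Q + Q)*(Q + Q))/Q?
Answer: 2304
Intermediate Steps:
h(Q) = 4*Q (h(Q) = ((2*Q)*(2*Q))/Q = (4*Q²)/Q = 4*Q)
c(J, C) = C*J
(c(8, -1) + h(-10))² = (-1*8 + 4*(-10))² = (-8 - 40)² = (-48)² = 2304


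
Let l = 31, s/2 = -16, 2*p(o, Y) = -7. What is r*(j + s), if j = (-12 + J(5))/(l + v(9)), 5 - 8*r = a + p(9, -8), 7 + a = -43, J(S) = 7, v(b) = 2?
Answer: -41379/176 ≈ -235.11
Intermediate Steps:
p(o, Y) = -7/2 (p(o, Y) = (½)*(-7) = -7/2)
a = -50 (a = -7 - 43 = -50)
s = -32 (s = 2*(-16) = -32)
r = 117/16 (r = 5/8 - (-50 - 7/2)/8 = 5/8 - ⅛*(-107/2) = 5/8 + 107/16 = 117/16 ≈ 7.3125)
j = -5/33 (j = (-12 + 7)/(31 + 2) = -5/33 ≈ -0.15152)
r*(j + s) = 117*(-5/33 - 32)/16 = (117/16)*(-1061/33) = -41379/176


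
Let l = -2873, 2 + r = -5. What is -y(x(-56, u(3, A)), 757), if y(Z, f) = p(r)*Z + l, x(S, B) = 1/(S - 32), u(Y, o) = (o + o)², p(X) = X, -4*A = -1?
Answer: 252817/88 ≈ 2872.9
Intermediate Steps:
r = -7 (r = -2 - 5 = -7)
A = ¼ (A = -¼*(-1) = ¼ ≈ 0.25000)
u(Y, o) = 4*o² (u(Y, o) = (2*o)² = 4*o²)
x(S, B) = 1/(-32 + S)
y(Z, f) = -2873 - 7*Z (y(Z, f) = -7*Z - 2873 = -2873 - 7*Z)
-y(x(-56, u(3, A)), 757) = -(-2873 - 7/(-32 - 56)) = -(-2873 - 7/(-88)) = -(-2873 - 7*(-1/88)) = -(-2873 + 7/88) = -1*(-252817/88) = 252817/88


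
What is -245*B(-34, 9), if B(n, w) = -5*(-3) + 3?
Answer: -4410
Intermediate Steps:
B(n, w) = 18 (B(n, w) = 15 + 3 = 18)
-245*B(-34, 9) = -245*18 = -4410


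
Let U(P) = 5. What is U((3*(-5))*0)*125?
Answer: 625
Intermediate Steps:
U((3*(-5))*0)*125 = 5*125 = 625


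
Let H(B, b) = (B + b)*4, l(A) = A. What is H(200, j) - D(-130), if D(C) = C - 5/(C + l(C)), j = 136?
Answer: 76647/52 ≈ 1474.0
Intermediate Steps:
D(C) = C - 5/(2*C) (D(C) = C - 5/(C + C) = C - 5/(2*C))
H(B, b) = 4*B + 4*b
H(200, j) - D(-130) = (4*200 + 4*136) - (-130 - 5/2/(-130)) = (800 + 544) - (-130 - 5/2*(-1/130)) = 1344 - (-130 + 1/52) = 1344 - 1*(-6759/52) = 1344 + 6759/52 = 76647/52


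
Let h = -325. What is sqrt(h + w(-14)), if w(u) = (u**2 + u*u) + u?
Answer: sqrt(53) ≈ 7.2801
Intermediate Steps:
w(u) = u + 2*u**2 (w(u) = (u**2 + u**2) + u = 2*u**2 + u = u + 2*u**2)
sqrt(h + w(-14)) = sqrt(-325 - 14*(1 + 2*(-14))) = sqrt(-325 - 14*(1 - 28)) = sqrt(-325 - 14*(-27)) = sqrt(-325 + 378) = sqrt(53)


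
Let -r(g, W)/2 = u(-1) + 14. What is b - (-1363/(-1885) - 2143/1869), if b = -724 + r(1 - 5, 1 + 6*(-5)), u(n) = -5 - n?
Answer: -90333388/121485 ≈ -743.58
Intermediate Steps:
r(g, W) = -20 (r(g, W) = -2*((-5 - 1*(-1)) + 14) = -2*((-5 + 1) + 14) = -2*(-4 + 14) = -2*10 = -20)
b = -744 (b = -724 - 20 = -744)
b - (-1363/(-1885) - 2143/1869) = -744 - (-1363/(-1885) - 2143/1869) = -744 - (-1363*(-1/1885) - 2143*1/1869) = -744 - (47/65 - 2143/1869) = -744 - 1*(-51452/121485) = -744 + 51452/121485 = -90333388/121485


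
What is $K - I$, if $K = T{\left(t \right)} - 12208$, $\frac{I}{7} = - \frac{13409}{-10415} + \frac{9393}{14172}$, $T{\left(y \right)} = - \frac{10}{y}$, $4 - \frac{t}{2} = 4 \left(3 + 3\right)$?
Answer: $- \frac{150324647483}{12300115} \approx -12221.0$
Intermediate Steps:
$t = -40$ ($t = 8 - 2 \cdot 4 \left(3 + 3\right) = 8 - 2 \cdot 4 \cdot 6 = 8 - 48 = -40$)
$I = \frac{671674367}{49200460}$ ($I = 7 \left(- \frac{13409}{-10415} + \frac{9393}{14172}\right) = 7 \left(\left(-13409\right) \left(- \frac{1}{10415}\right) + 9393 \cdot \frac{1}{14172}\right) = 7 \left(\frac{13409}{10415} + \frac{3131}{4724}\right) = 7 \cdot \frac{95953481}{49200460} = \frac{671674367}{49200460} \approx 13.652$)
$K = - \frac{48831}{4}$ ($K = - \frac{10}{-40} - 12208 = \left(-10\right) \left(- \frac{1}{40}\right) - 12208 = \frac{1}{4} - 12208 = - \frac{48831}{4} \approx -12208.0$)
$K - I = - \frac{48831}{4} - \frac{671674367}{49200460} = - \frac{150324647483}{12300115}$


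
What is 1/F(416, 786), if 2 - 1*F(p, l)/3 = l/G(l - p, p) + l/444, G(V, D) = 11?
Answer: -814/173931 ≈ -0.0046800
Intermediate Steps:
F(p, l) = 6 - 455*l/1628 (F(p, l) = 6 - 3*(l/11 + l/444) = 6 - 455*l/1628)
1/F(416, 786) = 1/(6 - 455/1628*786) = 1/(6 - 178815/814) = 1/(-173931/814) = -814/173931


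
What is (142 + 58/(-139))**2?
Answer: 387302400/19321 ≈ 20046.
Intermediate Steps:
(142 + 58/(-139))**2 = (142 + 58*(-1/139))**2 = (142 - 58/139)**2 = (19680/139)**2 = 387302400/19321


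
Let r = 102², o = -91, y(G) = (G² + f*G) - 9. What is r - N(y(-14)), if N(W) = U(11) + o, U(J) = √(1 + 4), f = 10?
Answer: 10495 - √5 ≈ 10493.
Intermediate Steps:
y(G) = -9 + G² + 10*G (y(G) = (G² + 10*G) - 9 = -9 + G² + 10*G)
U(J) = √5
N(W) = -91 + √5 (N(W) = √5 - 91 = -91 + √5)
r = 10404
r - N(y(-14)) = 10404 - (-91 + √5) = 10404 + (91 - √5) = 10495 - √5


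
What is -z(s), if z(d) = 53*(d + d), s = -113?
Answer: 11978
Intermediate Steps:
z(d) = 106*d (z(d) = 53*(2*d) = 106*d)
-z(s) = -106*(-113) = -1*(-11978) = 11978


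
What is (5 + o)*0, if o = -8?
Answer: 0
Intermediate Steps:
(5 + o)*0 = (5 - 8)*0 = -3*0 = 0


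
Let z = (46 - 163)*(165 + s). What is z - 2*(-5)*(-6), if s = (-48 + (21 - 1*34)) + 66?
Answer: -19950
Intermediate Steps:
s = 5 (s = (-48 + (21 - 34)) + 66 = (-48 - 13) + 66 = -61 + 66 = 5)
z = -19890 (z = (46 - 163)*(165 + 5) = -117*170 = -19890)
z - 2*(-5)*(-6) = -19890 - 2*(-5)*(-6) = -19890 + 10*(-6) = -19890 - 60 = -19950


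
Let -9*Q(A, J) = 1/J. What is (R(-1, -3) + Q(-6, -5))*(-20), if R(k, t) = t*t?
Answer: -1624/9 ≈ -180.44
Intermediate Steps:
Q(A, J) = -1/(9*J)
R(k, t) = t²
(R(-1, -3) + Q(-6, -5))*(-20) = ((-3)² - ⅑/(-5))*(-20) = (9 - ⅑*(-⅕))*(-20) = (9 + 1/45)*(-20) = (406/45)*(-20) = -1624/9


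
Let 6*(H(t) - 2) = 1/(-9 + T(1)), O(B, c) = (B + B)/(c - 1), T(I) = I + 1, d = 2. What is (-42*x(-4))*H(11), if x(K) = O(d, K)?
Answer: 332/5 ≈ 66.400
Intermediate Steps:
T(I) = 1 + I
O(B, c) = 2*B/(-1 + c) (O(B, c) = (2*B)/(-1 + c) = 2*B/(-1 + c))
H(t) = 83/42 (H(t) = 2 + 1/(6*(-9 + (1 + 1))) = 2 + 1/(6*(-9 + 2)) = 2 + (⅙)/(-7) = 2 + (⅙)*(-⅐) = 2 - 1/42 = 83/42)
x(K) = 4/(-1 + K) (x(K) = 2*2/(-1 + K) = 4/(-1 + K))
(-42*x(-4))*H(11) = -168/(-1 - 4)*(83/42) = -168/(-5)*(83/42) = -168*(-1)/5*(83/42) = -42*(-⅘)*(83/42) = (168/5)*(83/42) = 332/5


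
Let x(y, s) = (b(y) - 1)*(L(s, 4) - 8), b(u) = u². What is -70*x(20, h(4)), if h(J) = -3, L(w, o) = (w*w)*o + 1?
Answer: -809970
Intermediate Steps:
L(w, o) = 1 + o*w² (L(w, o) = w²*o + 1 = o*w² + 1 = 1 + o*w²)
x(y, s) = (-1 + y²)*(-7 + 4*s²) (x(y, s) = (y² - 1)*((1 + 4*s²) - 8) = (-1 + y²)*(-7 + 4*s²))
-70*x(20, h(4)) = -70*(7 - 7*20² - 4*(-3)² + 4*(-3)²*20²) = -70*(7 - 7*400 - 4*9 + 4*9*400) = -70*(7 - 2800 - 36 + 14400) = -70*11571 = -809970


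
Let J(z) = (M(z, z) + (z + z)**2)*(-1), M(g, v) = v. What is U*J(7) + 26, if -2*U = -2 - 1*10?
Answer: -1192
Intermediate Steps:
J(z) = -z - 4*z**2 (J(z) = (z + (z + z)**2)*(-1) = (z + (2*z)**2)*(-1) = (z + 4*z**2)*(-1) = -z - 4*z**2)
U = 6 (U = -(-2 - 1*10)/2 = -(-2 - 10)/2 = -1/2*(-12) = 6)
U*J(7) + 26 = 6*(7*(-1 - 4*7)) + 26 = 6*(7*(-1 - 28)) + 26 = 6*(7*(-29)) + 26 = 6*(-203) + 26 = -1218 + 26 = -1192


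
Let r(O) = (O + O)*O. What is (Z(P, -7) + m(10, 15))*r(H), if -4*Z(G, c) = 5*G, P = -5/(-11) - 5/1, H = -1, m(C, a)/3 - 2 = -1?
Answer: 191/11 ≈ 17.364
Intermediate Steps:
m(C, a) = 3 (m(C, a) = 6 + 3*(-1) = 6 - 3 = 3)
P = -50/11 (P = -5*(-1/11) - 5*1 = 5/11 - 5 = -50/11 ≈ -4.5455)
Z(G, c) = -5*G/4
r(O) = 2*O**2 (r(O) = (2*O)*O = 2*O**2)
(Z(P, -7) + m(10, 15))*r(H) = (-5/4*(-50/11) + 3)*(2*(-1)**2) = (125/22 + 3)*(2*1) = (191/22)*2 = 191/11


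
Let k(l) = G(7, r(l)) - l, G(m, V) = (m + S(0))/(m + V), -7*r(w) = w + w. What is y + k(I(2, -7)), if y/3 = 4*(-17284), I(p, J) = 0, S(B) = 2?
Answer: -1451847/7 ≈ -2.0741e+5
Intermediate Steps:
y = -207408 (y = 3*(4*(-17284)) = 3*(-69136) = -207408)
r(w) = -2*w/7 (r(w) = -(w + w)/7 = -2*w/7)
G(m, V) = (2 + m)/(V + m) (G(m, V) = (m + 2)/(m + V) = (2 + m)/(V + m))
k(l) = -l + 9/(7 - 2*l/7) (k(l) = (2 + 7)/(-2*l/7 + 7) - l = 9/(7 - 2*l/7) - l = -l + 9/(7 - 2*l/7))
y + k(I(2, -7)) = -207408 + (-63 - 1*0*(-49 + 2*0))/(-49 + 2*0) = -207408 + (-63 - 1*0*(-49 + 0))/(-49 + 0) = -207408 + (-63 - 1*0*(-49))/(-49) = -207408 - (-63 + 0)/49 = -207408 - 1/49*(-63) = -207408 + 9/7 = -1451847/7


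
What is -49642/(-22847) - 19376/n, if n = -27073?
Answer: 1786641338/618536831 ≈ 2.8885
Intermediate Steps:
-49642/(-22847) - 19376/n = -49642/(-22847) - 19376/(-27073) = -49642*(-1/22847) - 19376*(-1/27073) = 49642/22847 + 19376/27073 = 1786641338/618536831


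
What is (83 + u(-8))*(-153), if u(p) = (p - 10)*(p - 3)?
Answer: -42993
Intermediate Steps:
u(p) = (-10 + p)*(-3 + p)
(83 + u(-8))*(-153) = (83 + (30 + (-8)² - 13*(-8)))*(-153) = (83 + (30 + 64 + 104))*(-153) = (83 + 198)*(-153) = 281*(-153) = -42993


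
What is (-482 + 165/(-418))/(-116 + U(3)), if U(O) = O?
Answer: 18331/4294 ≈ 4.2690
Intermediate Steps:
(-482 + 165/(-418))/(-116 + U(3)) = (-482 + 165/(-418))/(-116 + 3) = (-482 + 165*(-1/418))/(-113) = -(-482 - 15/38)/113 = -1/113*(-18331/38) = 18331/4294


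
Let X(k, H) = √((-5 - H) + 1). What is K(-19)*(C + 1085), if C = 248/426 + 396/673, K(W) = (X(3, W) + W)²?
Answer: 58543750840/143349 - 5916655670*√15/143349 ≈ 2.4854e+5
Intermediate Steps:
X(k, H) = √(-4 - H)
K(W) = (W + √(-4 - W))² (K(W) = (√(-4 - W) + W)² = (W + √(-4 - W))²)
C = 167800/143349 (C = 248*(1/426) + 396*(1/673) = 124/213 + 396/673 = 167800/143349 ≈ 1.1706)
K(-19)*(C + 1085) = (-19 + √(-4 - 1*(-19)))²*(167800/143349 + 1085) = (-19 + √(-4 + 19))²*(155701465/143349) = (-19 + √15)²*(155701465/143349) = 155701465*(-19 + √15)²/143349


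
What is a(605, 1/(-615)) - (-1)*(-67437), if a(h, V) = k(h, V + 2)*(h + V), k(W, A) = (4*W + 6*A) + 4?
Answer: 177303450197/126075 ≈ 1.4063e+6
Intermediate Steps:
k(W, A) = 4 + 4*W + 6*A
a(h, V) = (V + h)*(16 + 4*h + 6*V) (a(h, V) = (4 + 4*h + 6*(V + 2))*(h + V) = (4 + 4*h + 6*(2 + V))*(V + h) = (4 + 4*h + (12 + 6*V))*(V + h) = (16 + 4*h + 6*V)*(V + h) = (V + h)*(16 + 4*h + 6*V))
a(605, 1/(-615)) - (-1)*(-67437) = 2*(1/(-615) + 605)*(8 + 2*605 + 3/(-615)) - (-1)*(-67437) = 2*(-1/615 + 605)*(8 + 1210 + 3*(-1/615)) - 1*67437 = 2*(372074/615)*(8 + 1210 - 1/205) - 67437 = 2*(372074/615)*(249689/205) - 67437 = 185805569972/126075 - 67437 = 177303450197/126075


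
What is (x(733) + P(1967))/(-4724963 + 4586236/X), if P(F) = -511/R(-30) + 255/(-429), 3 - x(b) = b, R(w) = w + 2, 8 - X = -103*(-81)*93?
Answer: 316145322751/2096986808069868 ≈ 0.00015076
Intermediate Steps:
X = -775891 (X = 8 - (-103*(-81))*93 = 8 - 8343*93 = 8 - 1*775899 = 8 - 775899 = -775891)
R(w) = 2 + w
x(b) = 3 - b
P(F) = 10099/572 (P(F) = -511/(2 - 30) + 255/(-429) = -511/(-28) + 255*(-1/429) = -511*(-1/28) - 85/143 = 73/4 - 85/143 = 10099/572)
(x(733) + P(1967))/(-4724963 + 4586236/X) = ((3 - 1*733) + 10099/572)/(-4724963 + 4586236/(-775891)) = ((3 - 733) + 10099/572)/(-4724963 + 4586236*(-1/775891)) = (-730 + 10099/572)/(-4724963 - 4586236/775891) = -407461/(572*(-3666060853269/775891)) = -407461/572*(-775891/3666060853269) = 316145322751/2096986808069868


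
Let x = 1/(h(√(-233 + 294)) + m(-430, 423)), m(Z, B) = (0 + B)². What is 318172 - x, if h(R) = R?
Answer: 10186463340421631/32015586980 + √61/32015586980 ≈ 3.1817e+5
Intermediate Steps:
m(Z, B) = B²
x = 1/(178929 + √61) (x = 1/(√(-233 + 294) + 423²) = 1/(√61 + 178929) = 1/(178929 + √61) ≈ 5.5886e-6)
318172 - x = 318172 - (178929/32015586980 - √61/32015586980) = 318172 + (-178929/32015586980 + √61/32015586980) = 10186463340421631/32015586980 + √61/32015586980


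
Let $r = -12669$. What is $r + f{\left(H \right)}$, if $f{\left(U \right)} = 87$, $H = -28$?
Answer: $-12582$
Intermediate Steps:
$r + f{\left(H \right)} = -12669 + 87 = -12582$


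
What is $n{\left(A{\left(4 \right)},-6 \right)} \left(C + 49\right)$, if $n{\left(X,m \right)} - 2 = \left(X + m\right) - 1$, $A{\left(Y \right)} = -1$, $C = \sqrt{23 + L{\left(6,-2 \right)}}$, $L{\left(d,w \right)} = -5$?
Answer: $-294 - 18 \sqrt{2} \approx -319.46$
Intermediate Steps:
$C = 3 \sqrt{2}$ ($C = \sqrt{23 - 5} = \sqrt{18} = 3 \sqrt{2} \approx 4.2426$)
$n{\left(X,m \right)} = 1 + X + m$ ($n{\left(X,m \right)} = 2 - \left(1 - X - m\right) = 2 + \left(-1 + X + m\right) = 1 + X + m$)
$n{\left(A{\left(4 \right)},-6 \right)} \left(C + 49\right) = \left(1 - 1 - 6\right) \left(3 \sqrt{2} + 49\right) = - 6 \left(49 + 3 \sqrt{2}\right) = -294 - 18 \sqrt{2}$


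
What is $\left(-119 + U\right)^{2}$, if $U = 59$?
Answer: $3600$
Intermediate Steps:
$\left(-119 + U\right)^{2} = \left(-119 + 59\right)^{2} = \left(-60\right)^{2} = 3600$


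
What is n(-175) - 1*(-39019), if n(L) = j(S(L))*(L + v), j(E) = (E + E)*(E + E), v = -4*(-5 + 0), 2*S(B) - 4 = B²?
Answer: -145410985336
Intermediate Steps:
S(B) = 2 + B²/2
v = 20 (v = -4*(-5) = 20)
j(E) = 4*E² (j(E) = (2*E)*(2*E) = 4*E²)
n(L) = 4*(2 + L²/2)²*(20 + L) (n(L) = (4*(2 + L²/2)²)*(L + 20) = (4*(2 + L²/2)²)*(20 + L) = 4*(2 + L²/2)²*(20 + L))
n(-175) - 1*(-39019) = (4 + (-175)²)²*(20 - 175) - 1*(-39019) = (4 + 30625)²*(-155) + 39019 = 30629²*(-155) + 39019 = 938135641*(-155) + 39019 = -145411024355 + 39019 = -145410985336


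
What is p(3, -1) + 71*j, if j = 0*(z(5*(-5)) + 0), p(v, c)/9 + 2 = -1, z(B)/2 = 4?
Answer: -27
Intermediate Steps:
z(B) = 8 (z(B) = 2*4 = 8)
p(v, c) = -27 (p(v, c) = -18 + 9*(-1) = -18 - 9 = -27)
j = 0 (j = 0*(8 + 0) = 0*8 = 0)
p(3, -1) + 71*j = -27 + 71*0 = -27 + 0 = -27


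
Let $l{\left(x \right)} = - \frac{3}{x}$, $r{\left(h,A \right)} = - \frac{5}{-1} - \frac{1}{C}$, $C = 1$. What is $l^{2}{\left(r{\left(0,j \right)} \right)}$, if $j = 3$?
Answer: $\frac{9}{16} \approx 0.5625$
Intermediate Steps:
$r{\left(h,A \right)} = 4$ ($r{\left(h,A \right)} = - \frac{5}{-1} - 1^{-1} = \left(-5\right) \left(-1\right) - 1 = 5 - 1 = 4$)
$l^{2}{\left(r{\left(0,j \right)} \right)} = \left(- \frac{3}{4}\right)^{2} = \frac{9}{16}$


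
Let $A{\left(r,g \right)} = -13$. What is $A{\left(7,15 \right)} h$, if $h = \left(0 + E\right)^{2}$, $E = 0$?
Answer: $0$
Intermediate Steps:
$h = 0$ ($h = \left(0 + 0\right)^{2} = 0^{2} = 0$)
$A{\left(7,15 \right)} h = \left(-13\right) 0 = 0$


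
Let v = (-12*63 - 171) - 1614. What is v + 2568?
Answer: 27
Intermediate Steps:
v = -2541 (v = (-756 - 171) - 1614 = -927 - 1614 = -2541)
v + 2568 = -2541 + 2568 = 27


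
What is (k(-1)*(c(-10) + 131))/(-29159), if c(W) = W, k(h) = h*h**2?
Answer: 121/29159 ≈ 0.0041497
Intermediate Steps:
k(h) = h**3
(k(-1)*(c(-10) + 131))/(-29159) = ((-1)**3*(-10 + 131))/(-29159) = -1*121*(-1/29159) = -121*(-1/29159) = 121/29159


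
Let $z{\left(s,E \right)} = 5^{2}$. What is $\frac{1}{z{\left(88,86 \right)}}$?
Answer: $\frac{1}{25} \approx 0.04$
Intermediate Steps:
$z{\left(s,E \right)} = 25$
$\frac{1}{z{\left(88,86 \right)}} = \frac{1}{25}$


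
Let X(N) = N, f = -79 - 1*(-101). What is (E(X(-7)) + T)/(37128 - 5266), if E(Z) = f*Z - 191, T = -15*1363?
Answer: -10395/15931 ≈ -0.65250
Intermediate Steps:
f = 22 (f = -79 + 101 = 22)
T = -20445
E(Z) = -191 + 22*Z (E(Z) = 22*Z - 191 = -191 + 22*Z)
(E(X(-7)) + T)/(37128 - 5266) = ((-191 + 22*(-7)) - 20445)/(37128 - 5266) = ((-191 - 154) - 20445)/31862 = (-345 - 20445)*(1/31862) = -20790*1/31862 = -10395/15931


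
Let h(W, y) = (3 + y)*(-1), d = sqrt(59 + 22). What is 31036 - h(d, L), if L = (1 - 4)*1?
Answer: 31036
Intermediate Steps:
L = -3 (L = -3*1 = -3)
d = 9 (d = sqrt(81) = 9)
h(W, y) = -3 - y
31036 - h(d, L) = 31036 - (-3 - 1*(-3)) = 31036 - (-3 + 3) = 31036 - 1*0 = 31036 + 0 = 31036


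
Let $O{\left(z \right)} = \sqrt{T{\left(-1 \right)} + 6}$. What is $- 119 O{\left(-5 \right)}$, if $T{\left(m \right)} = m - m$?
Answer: $- 119 \sqrt{6} \approx -291.49$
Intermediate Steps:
$T{\left(m \right)} = 0$
$O{\left(z \right)} = \sqrt{6}$ ($O{\left(z \right)} = \sqrt{0 + 6} = \sqrt{6}$)
$- 119 O{\left(-5 \right)} = - 119 \sqrt{6}$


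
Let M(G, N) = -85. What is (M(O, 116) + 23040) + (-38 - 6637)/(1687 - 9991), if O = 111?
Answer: 63541665/2768 ≈ 22956.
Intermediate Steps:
(M(O, 116) + 23040) + (-38 - 6637)/(1687 - 9991) = (-85 + 23040) + (-38 - 6637)/(1687 - 9991) = 22955 - 6675/(-8304) = 22955 - 6675*(-1/8304) = 22955 + 2225/2768 = 63541665/2768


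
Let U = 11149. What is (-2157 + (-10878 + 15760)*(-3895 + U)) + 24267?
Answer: 35436138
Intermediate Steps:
(-2157 + (-10878 + 15760)*(-3895 + U)) + 24267 = (-2157 + (-10878 + 15760)*(-3895 + 11149)) + 24267 = (-2157 + 4882*7254) + 24267 = (-2157 + 35414028) + 24267 = 35411871 + 24267 = 35436138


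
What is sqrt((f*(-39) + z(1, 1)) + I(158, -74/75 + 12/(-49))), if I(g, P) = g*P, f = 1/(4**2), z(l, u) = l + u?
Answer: I*sqrt(34402359)/420 ≈ 13.965*I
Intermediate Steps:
f = 1/16 ≈ 0.062500
I(g, P) = P*g
sqrt((f*(-39) + z(1, 1)) + I(158, -74/75 + 12/(-49))) = sqrt(((1/16)*(-39) + (1 + 1)) + (-74/75 + 12/(-49))*158) = sqrt((-39/16 + 2) + (-74*1/75 + 12*(-1/49))*158) = sqrt(-7/16 + (-74/75 - 12/49)*158) = sqrt(-7/16 - 4526/3675*158) = sqrt(-7/16 - 715108/3675) = sqrt(-11467453/58800) = I*sqrt(34402359)/420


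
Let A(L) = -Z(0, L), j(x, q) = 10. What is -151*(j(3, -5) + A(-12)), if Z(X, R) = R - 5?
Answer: -4077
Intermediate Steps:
Z(X, R) = -5 + R
A(L) = 5 - L (A(L) = -(-5 + L) = 5 - L)
-151*(j(3, -5) + A(-12)) = -151*(10 + (5 - 1*(-12))) = -151*(10 + (5 + 12)) = -151*(10 + 17) = -151*27 = -4077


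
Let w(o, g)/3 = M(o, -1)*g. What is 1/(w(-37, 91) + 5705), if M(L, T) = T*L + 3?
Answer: 1/16625 ≈ 6.0150e-5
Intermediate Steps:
M(L, T) = 3 + L*T (M(L, T) = L*T + 3 = 3 + L*T)
w(o, g) = 3*g*(3 - o) (w(o, g) = 3*((3 + o*(-1))*g) = 3*((3 - o)*g) = 3*(g*(3 - o)) = 3*g*(3 - o))
1/(w(-37, 91) + 5705) = 1/(3*91*(3 - 1*(-37)) + 5705) = 1/(3*91*(3 + 37) + 5705) = 1/(3*91*40 + 5705) = 1/(10920 + 5705) = 1/16625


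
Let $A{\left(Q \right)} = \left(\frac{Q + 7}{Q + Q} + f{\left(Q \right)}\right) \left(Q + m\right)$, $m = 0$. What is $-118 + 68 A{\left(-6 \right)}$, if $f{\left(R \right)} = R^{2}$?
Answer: $-14772$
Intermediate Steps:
$A{\left(Q \right)} = Q \left(Q^{2} + \frac{7 + Q}{2 Q}\right)$ ($A{\left(Q \right)} = \left(\frac{Q + 7}{Q + Q} + Q^{2}\right) \left(Q + 0\right) = \left(\frac{7 + Q}{2 Q} + Q^{2}\right) Q = \left(Q^{2} + \frac{7 + Q}{2 Q}\right) Q = Q \left(Q^{2} + \frac{7 + Q}{2 Q}\right)$)
$-118 + 68 A{\left(-6 \right)} = -118 + 68 \left(\frac{7}{2} + \left(-6\right)^{3} + \frac{1}{2} \left(-6\right)\right) = -118 + 68 \left(\frac{7}{2} - 216 - 3\right) = -118 + 68 \left(- \frac{431}{2}\right) = -118 - 14654 = -14772$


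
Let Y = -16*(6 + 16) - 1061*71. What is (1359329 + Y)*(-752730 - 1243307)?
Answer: -2562204910902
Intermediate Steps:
Y = -75683 (Y = -16*22 - 75331 = -352 - 75331 = -75683)
(1359329 + Y)*(-752730 - 1243307) = (1359329 - 75683)*(-752730 - 1243307) = 1283646*(-1996037) = -2562204910902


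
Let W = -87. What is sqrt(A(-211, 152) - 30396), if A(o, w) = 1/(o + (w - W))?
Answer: I*sqrt(5957609)/14 ≈ 174.34*I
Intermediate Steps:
A(o, w) = 1/(87 + o + w) (A(o, w) = 1/(o + (w - 1*(-87))) = 1/(o + (w + 87)) = 1/(o + (87 + w)) = 1/(87 + o + w))
sqrt(A(-211, 152) - 30396) = sqrt(1/(87 - 211 + 152) - 30396) = sqrt(1/28 - 30396) = sqrt(-851087/28) = I*sqrt(5957609)/14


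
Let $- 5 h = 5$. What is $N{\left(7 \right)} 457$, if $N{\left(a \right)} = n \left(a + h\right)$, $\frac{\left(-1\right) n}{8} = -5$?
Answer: $109680$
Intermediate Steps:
$h = -1$ ($h = \left(- \frac{1}{5}\right) 5 = -1$)
$n = 40$ ($n = \left(-8\right) \left(-5\right) = 40$)
$N{\left(a \right)} = -40 + 40 a$ ($N{\left(a \right)} = 40 \left(a - 1\right) = 40 \left(-1 + a\right) = -40 + 40 a$)
$N{\left(7 \right)} 457 = \left(-40 + 40 \cdot 7\right) 457 = \left(-40 + 280\right) 457 = 240 \cdot 457 = 109680$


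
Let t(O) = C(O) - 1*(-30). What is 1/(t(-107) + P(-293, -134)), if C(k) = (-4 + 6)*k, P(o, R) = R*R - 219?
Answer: 1/17553 ≈ 5.6970e-5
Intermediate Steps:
P(o, R) = -219 + R² (P(o, R) = R² - 219 = -219 + R²)
C(k) = 2*k
t(O) = 30 + 2*O (t(O) = 2*O - 1*(-30) = 2*O + 30 = 30 + 2*O)
1/(t(-107) + P(-293, -134)) = 1/((30 + 2*(-107)) + (-219 + (-134)²)) = 1/((30 - 214) + (-219 + 17956)) = 1/(-184 + 17737) = 1/17553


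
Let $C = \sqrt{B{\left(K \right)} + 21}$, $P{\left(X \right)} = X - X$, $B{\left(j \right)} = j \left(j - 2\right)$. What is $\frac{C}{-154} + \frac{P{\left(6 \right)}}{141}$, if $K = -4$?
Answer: $- \frac{3 \sqrt{5}}{154} \approx -0.04356$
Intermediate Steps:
$B{\left(j \right)} = j \left(-2 + j\right)$
$P{\left(X \right)} = 0$
$C = 3 \sqrt{5}$ ($C = \sqrt{- 4 \left(-2 - 4\right) + 21} = \sqrt{\left(-4\right) \left(-6\right) + 21} = \sqrt{24 + 21} = \sqrt{45} = 3 \sqrt{5} \approx 6.7082$)
$\frac{C}{-154} + \frac{P{\left(6 \right)}}{141} = \frac{3 \sqrt{5}}{-154} + \frac{0}{141} = 3 \sqrt{5} \left(- \frac{1}{154}\right) + 0 \cdot \frac{1}{141} = - \frac{3 \sqrt{5}}{154} + 0 = - \frac{3 \sqrt{5}}{154}$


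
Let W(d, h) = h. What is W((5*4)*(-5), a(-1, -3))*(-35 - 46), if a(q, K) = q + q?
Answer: 162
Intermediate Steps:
a(q, K) = 2*q
W((5*4)*(-5), a(-1, -3))*(-35 - 46) = (2*(-1))*(-35 - 46) = -2*(-81) = 162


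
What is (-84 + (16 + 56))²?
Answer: 144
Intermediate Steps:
(-84 + (16 + 56))² = (-84 + 72)² = (-12)² = 144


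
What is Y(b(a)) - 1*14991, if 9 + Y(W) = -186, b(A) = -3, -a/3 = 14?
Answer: -15186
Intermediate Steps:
a = -42 (a = -3*14 = -42)
Y(W) = -195 (Y(W) = -9 - 186 = -195)
Y(b(a)) - 1*14991 = -195 - 1*14991 = -195 - 14991 = -15186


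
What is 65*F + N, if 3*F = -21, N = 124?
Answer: -331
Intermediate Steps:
F = -7 (F = (⅓)*(-21) = -7)
65*F + N = 65*(-7) + 124 = -455 + 124 = -331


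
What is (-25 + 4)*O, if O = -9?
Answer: 189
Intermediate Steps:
(-25 + 4)*O = (-25 + 4)*(-9) = -21*(-9) = 189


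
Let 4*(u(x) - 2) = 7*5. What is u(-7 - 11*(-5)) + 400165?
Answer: 1600703/4 ≈ 4.0018e+5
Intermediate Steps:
u(x) = 43/4 (u(x) = 2 + (7*5)/4 = 2 + (1/4)*35 = 2 + 35/4 = 43/4)
u(-7 - 11*(-5)) + 400165 = 43/4 + 400165 = 1600703/4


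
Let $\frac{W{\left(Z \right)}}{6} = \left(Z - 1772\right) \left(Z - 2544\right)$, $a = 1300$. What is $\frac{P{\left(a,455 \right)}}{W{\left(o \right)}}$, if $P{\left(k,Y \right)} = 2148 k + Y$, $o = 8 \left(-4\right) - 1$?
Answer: $\frac{558571}{5581782} \approx 0.10007$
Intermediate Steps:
$o = -33$ ($o = -32 - 1 = -33$)
$P{\left(k,Y \right)} = Y + 2148 k$
$W{\left(Z \right)} = 6 \left(-2544 + Z\right) \left(-1772 + Z\right)$ ($W{\left(Z \right)} = 6 \left(Z - 1772\right) \left(Z - 2544\right) = 6 \left(-1772 + Z\right) \left(-2544 + Z\right) = 6 \left(-2544 + Z\right) \left(-1772 + Z\right)$)
$\frac{P{\left(a,455 \right)}}{W{\left(o \right)}} = \frac{455 + 2148 \cdot 1300}{27047808 - -854568 + 6 \left(-33\right)^{2}} = \frac{455 + 2792400}{27047808 + 854568 + 6 \cdot 1089} = \frac{2792855}{27047808 + 854568 + 6534} = \frac{2792855}{27908910} = 2792855 \cdot \frac{1}{27908910} = \frac{558571}{5581782}$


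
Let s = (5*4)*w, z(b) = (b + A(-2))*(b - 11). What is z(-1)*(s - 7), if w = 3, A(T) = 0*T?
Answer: 636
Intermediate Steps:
A(T) = 0
z(b) = b*(-11 + b) (z(b) = (b + 0)*(b - 11) = b*(-11 + b))
s = 60 (s = (5*4)*3 = 20*3 = 60)
z(-1)*(s - 7) = (-(-11 - 1))*(60 - 7) = -1*(-12)*53 = 12*53 = 636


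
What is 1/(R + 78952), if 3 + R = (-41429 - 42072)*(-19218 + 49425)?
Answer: -1/2522235758 ≈ -3.9647e-10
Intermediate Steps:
R = -2522314710 (R = -3 + (-41429 - 42072)*(-19218 + 49425) = -3 - 83501*30207 = -3 - 2522314707 = -2522314710)
1/(R + 78952) = 1/(-2522314710 + 78952) = 1/(-2522235758) = -1/2522235758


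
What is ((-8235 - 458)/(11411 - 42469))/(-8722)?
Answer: -8693/270887876 ≈ -3.2091e-5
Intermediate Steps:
((-8235 - 458)/(11411 - 42469))/(-8722) = -8693/(-31058)*(-1/8722) = -8693*(-1/31058)*(-1/8722) = (8693/31058)*(-1/8722) = -8693/270887876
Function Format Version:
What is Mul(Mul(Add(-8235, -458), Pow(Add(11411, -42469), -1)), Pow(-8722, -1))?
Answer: Rational(-8693, 270887876) ≈ -3.2091e-5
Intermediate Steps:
Mul(Mul(Add(-8235, -458), Pow(Add(11411, -42469), -1)), Pow(-8722, -1)) = Mul(Mul(-8693, Pow(-31058, -1)), Rational(-1, 8722)) = Mul(Mul(-8693, Rational(-1, 31058)), Rational(-1, 8722)) = Mul(Rational(8693, 31058), Rational(-1, 8722)) = Rational(-8693, 270887876)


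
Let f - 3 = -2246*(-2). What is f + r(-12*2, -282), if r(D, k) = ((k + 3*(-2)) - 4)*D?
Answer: 11503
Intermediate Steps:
f = 4495 (f = 3 - 2246*(-2) = 3 + 4492 = 4495)
r(D, k) = D*(-10 + k) (r(D, k) = ((k - 6) - 4)*D = ((-6 + k) - 4)*D = (-10 + k)*D = D*(-10 + k))
f + r(-12*2, -282) = 4495 + (-12*2)*(-10 - 282) = 4495 - 24*(-292) = 4495 + 7008 = 11503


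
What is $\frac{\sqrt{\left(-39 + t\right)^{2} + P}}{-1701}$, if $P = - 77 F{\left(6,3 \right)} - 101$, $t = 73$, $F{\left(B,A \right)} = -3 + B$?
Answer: $- \frac{2 \sqrt{206}}{1701} \approx -0.016876$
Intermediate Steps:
$P = -332$ ($P = - 77 \left(-3 + 6\right) - 101 = \left(-77\right) 3 - 101 = -231 - 101 = -332$)
$\frac{\sqrt{\left(-39 + t\right)^{2} + P}}{-1701} = \frac{\sqrt{\left(-39 + 73\right)^{2} - 332}}{-1701} = \sqrt{34^{2} - 332} \left(- \frac{1}{1701}\right) = \sqrt{1156 - 332} \left(- \frac{1}{1701}\right) = \sqrt{824} \left(- \frac{1}{1701}\right) = 2 \sqrt{206} \left(- \frac{1}{1701}\right) = - \frac{2 \sqrt{206}}{1701}$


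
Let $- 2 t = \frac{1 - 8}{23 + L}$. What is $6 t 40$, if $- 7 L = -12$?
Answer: $\frac{5880}{173} \approx 33.988$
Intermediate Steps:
$L = \frac{12}{7}$ ($L = \left(- \frac{1}{7}\right) \left(-12\right) = \frac{12}{7} \approx 1.7143$)
$t = \frac{49}{346}$ ($t = - \frac{\left(1 - 8\right) \frac{1}{23 + \frac{12}{7}}}{2} = - \frac{\left(-7\right) \frac{1}{\frac{173}{7}}}{2} = - \frac{\left(-7\right) \frac{7}{173}}{2} = \left(- \frac{1}{2}\right) \left(- \frac{49}{173}\right) = \frac{49}{346} \approx 0.14162$)
$6 t 40 = 6 \cdot \frac{49}{346} \cdot 40 = \frac{147}{173} \cdot 40 = \frac{5880}{173}$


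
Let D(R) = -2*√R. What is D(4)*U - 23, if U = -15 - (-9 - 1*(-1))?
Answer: 5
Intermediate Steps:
U = -7 (U = -15 - (-9 + 1) = -15 - 1*(-8) = -15 + 8 = -7)
D(4)*U - 23 = -2*√4*(-7) - 23 = -2*2*(-7) - 23 = -4*(-7) - 23 = 28 - 23 = 5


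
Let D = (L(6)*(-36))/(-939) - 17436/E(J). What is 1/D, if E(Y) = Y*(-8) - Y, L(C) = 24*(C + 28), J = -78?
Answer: 36621/236086 ≈ 0.15512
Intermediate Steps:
L(C) = 672 + 24*C (L(C) = 24*(28 + C) = 672 + 24*C)
E(Y) = -9*Y (E(Y) = -8*Y - Y = -9*Y)
D = 236086/36621 (D = ((672 + 24*6)*(-36))/(-939) - 17436/((-9*(-78))) = ((672 + 144)*(-36))*(-1/939) - 17436/702 = (816*(-36))*(-1/939) - 17436*1/702 = -29376*(-1/939) - 2906/117 = 9792/313 - 2906/117 = 236086/36621 ≈ 6.4467)
1/D = 1/(236086/36621) = 36621/236086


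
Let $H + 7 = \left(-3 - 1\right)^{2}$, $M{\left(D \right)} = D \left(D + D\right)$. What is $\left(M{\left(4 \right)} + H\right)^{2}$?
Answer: $1681$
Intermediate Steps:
$M{\left(D \right)} = 2 D^{2}$ ($M{\left(D \right)} = D 2 D = 2 D^{2}$)
$H = 9$ ($H = -7 + \left(-3 - 1\right)^{2} = -7 + \left(-4\right)^{2} = -7 + 16 = 9$)
$\left(M{\left(4 \right)} + H\right)^{2} = \left(2 \cdot 4^{2} + 9\right)^{2} = \left(2 \cdot 16 + 9\right)^{2} = \left(32 + 9\right)^{2} = 41^{2} = 1681$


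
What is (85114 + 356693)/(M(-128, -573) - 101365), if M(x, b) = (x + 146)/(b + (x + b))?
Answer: -281431059/64569514 ≈ -4.3586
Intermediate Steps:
M(x, b) = (146 + x)/(x + 2*b) (M(x, b) = (146 + x)/(b + (b + x)) = (146 + x)/(x + 2*b))
(85114 + 356693)/(M(-128, -573) - 101365) = (85114 + 356693)/((146 - 128)/(-128 + 2*(-573)) - 101365) = 441807/(18/(-128 - 1146) - 101365) = 441807/(18/(-1274) - 101365) = 441807/(-1/1274*18 - 101365) = 441807/(-9/637 - 101365) = 441807/(-64569514/637) = 441807*(-637/64569514) = -281431059/64569514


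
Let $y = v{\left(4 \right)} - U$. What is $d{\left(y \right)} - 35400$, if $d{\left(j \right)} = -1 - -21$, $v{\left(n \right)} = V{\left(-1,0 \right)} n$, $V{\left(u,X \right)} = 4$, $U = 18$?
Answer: $-35380$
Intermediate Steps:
$v{\left(n \right)} = 4 n$
$y = -2$ ($y = 4 \cdot 4 - 18 = 16 - 18 = -2$)
$d{\left(j \right)} = 20$ ($d{\left(j \right)} = -1 + 21 = 20$)
$d{\left(y \right)} - 35400 = 20 - 35400 = -35380$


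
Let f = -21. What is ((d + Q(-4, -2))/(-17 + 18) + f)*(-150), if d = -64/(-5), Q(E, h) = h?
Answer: 1530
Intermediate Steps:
d = 64/5 (d = -64*(-⅕) = 64/5 ≈ 12.800)
((d + Q(-4, -2))/(-17 + 18) + f)*(-150) = ((64/5 - 2)/(-17 + 18) - 21)*(-150) = ((54/5)/1 - 21)*(-150) = ((54/5)*1 - 21)*(-150) = (54/5 - 21)*(-150) = -51/5*(-150) = 1530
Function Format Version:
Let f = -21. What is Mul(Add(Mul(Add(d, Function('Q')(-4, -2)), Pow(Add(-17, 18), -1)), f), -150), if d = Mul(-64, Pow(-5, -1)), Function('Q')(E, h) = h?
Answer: 1530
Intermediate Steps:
d = Rational(64, 5) (d = Mul(-64, Rational(-1, 5)) = Rational(64, 5) ≈ 12.800)
Mul(Add(Mul(Add(d, Function('Q')(-4, -2)), Pow(Add(-17, 18), -1)), f), -150) = Mul(Add(Mul(Add(Rational(64, 5), -2), Pow(Add(-17, 18), -1)), -21), -150) = Mul(Add(Mul(Rational(54, 5), Pow(1, -1)), -21), -150) = Mul(Add(Mul(Rational(54, 5), 1), -21), -150) = Mul(Add(Rational(54, 5), -21), -150) = Mul(Rational(-51, 5), -150) = 1530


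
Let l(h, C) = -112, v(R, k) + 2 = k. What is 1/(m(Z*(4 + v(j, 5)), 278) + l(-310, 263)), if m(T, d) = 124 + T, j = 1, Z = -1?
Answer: ⅕ ≈ 0.20000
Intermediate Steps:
v(R, k) = -2 + k
1/(m(Z*(4 + v(j, 5)), 278) + l(-310, 263)) = 1/((124 - (4 + (-2 + 5))) - 112) = 1/((124 - (4 + 3)) - 112) = 1/((124 - 1*7) - 112) = 1/((124 - 7) - 112) = 1/(117 - 112) = 1/5 = ⅕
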